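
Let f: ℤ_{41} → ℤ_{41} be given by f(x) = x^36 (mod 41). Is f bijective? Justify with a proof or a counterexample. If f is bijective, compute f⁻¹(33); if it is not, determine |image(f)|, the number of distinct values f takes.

11

f(4): Repeated squaring mod 41: 4^1 ≡ 4, 4^2 ≡ 4² = 16, 4^4 ≡ 16² = 256 ≡ 10, 4^8 ≡ 10² = 100 ≡ 18, 4^16 ≡ 18² = 324 ≡ 37, 4^32 ≡ 37² = 1369 ≡ 16. Since 36 = 32 + 4, 4^36 ≡ 16·10: 16·10 = 160 ≡ 37. So 4^36 ≡ 37 (mod 41).
f(5): Repeated squaring mod 41: 5^1 ≡ 5, 5^2 ≡ 5² = 25, 5^4 ≡ 25² = 625 ≡ 10, 5^8 ≡ 10² = 100 ≡ 18, 5^16 ≡ 18² = 324 ≡ 37, 5^32 ≡ 37² = 1369 ≡ 16. Since 36 = 32 + 4, 5^36 ≡ 16·10: 16·10 = 160 ≡ 37. So 5^36 ≡ 37 (mod 41).
So f(4) = f(5) = 37 while 4 ≠ 5, so f is not injective, hence not bijective.
Since f is not bijective, we determine |image(f)|. Computing x^36 mod 41 for each x (by repeated squaring, reducing mod 41 at every step), the values f(0), f(1), …, f(40) are: 0, 1, 18, 40, 37, 37, 23, 25, 10, 1, 10, 31, 4, 23, 40, 4, 16, 31, 18, 25, 16, 16, 25, 18, 31, 16, 4, 40, 23, 4, 31, 10, 1, 10, 25, 23, 37, 37, 40, 18, 1.
The distinct values are {0, 1, 4, 10, 16, 18, 23, 25, 31, 37, 40}; there are 11 of them.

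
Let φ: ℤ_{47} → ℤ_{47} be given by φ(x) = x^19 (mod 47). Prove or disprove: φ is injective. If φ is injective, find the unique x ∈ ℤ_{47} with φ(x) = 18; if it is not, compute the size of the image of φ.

3

Since 47 is prime, the nonzero elements of ℤ_{47} form a cyclic group of order 46.
As gcd(19, 46) = 1, raising to the 19th power is a bijection on this group: if u^19 ≡ v^19 then (uv^{−1})^19 = 1, and the only element of order dividing gcd(19, 46) = 1 is 1, so u = v.
With φ(0) = 0 this makes φ injective on all of ℤ_{47}, hence bijective (finite equal-size domain and codomain). In particular φ is injective.
Since φ is injective, we find the preimage of 18. The inverse of x ↦ x^19 on (ℤ_{47})^× is x ↦ x^17, because 19·17 = 323 = 7·46 + 1 ≡ 1 (mod 46) and x^{46} = 1 for x ≠ 0 (Fermat). So φ⁻¹(18) = 18^17 mod 47.
Repeated squaring mod 47: 18^1 ≡ 18, 18^2 ≡ 18² = 324 ≡ 42, 18^4 ≡ 42² = 1764 ≡ 25, 18^8 ≡ 25² = 625 ≡ 14, 18^16 ≡ 14² = 196 ≡ 8. Since 17 = 16 + 1, 18^17 ≡ 8·18: 8·18 = 144 ≡ 3. So 18^17 ≡ 3 (mod 47).
Hence φ⁻¹(18) = 3.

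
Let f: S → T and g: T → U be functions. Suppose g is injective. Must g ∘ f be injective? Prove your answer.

not injective

No. Take S = {0, 1}, T = U = {0, 1, 2, 3}, f(0) = f(1) = 0, and g = identity (injective).
Then (g ∘ f)(0) = (g ∘ f)(1) = 0 with 0 ≠ 1, so g ∘ f is not injective.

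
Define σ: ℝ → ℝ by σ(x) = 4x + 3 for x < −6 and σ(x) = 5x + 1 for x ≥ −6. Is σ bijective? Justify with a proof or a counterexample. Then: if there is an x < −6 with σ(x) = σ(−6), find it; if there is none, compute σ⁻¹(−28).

Both pieces are strictly increasing (slopes 4 and 5), so each is injective on its own interval.
The left piece maps (−∞, −6) onto (−∞, −21); the right piece maps [−6, ∞) onto [−29, ∞).
These images overlap. In particular σ(−6) = −29 (right piece), and solving 4x + 3 = −29 on the left piece gives x = −8 < −6.
So σ(−8) = σ(−6) with −8 ≠ −6, and σ is not injective, hence not bijective. This x = −8 is the requested value below −6.

-8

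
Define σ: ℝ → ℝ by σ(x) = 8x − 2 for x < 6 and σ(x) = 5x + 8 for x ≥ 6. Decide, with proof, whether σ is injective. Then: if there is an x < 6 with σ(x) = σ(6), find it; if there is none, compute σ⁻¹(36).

Both pieces are strictly increasing (slopes 8 and 5), so each is injective on its own interval.
The left piece maps (−∞, 6) onto (−∞, 46); the right piece maps [6, ∞) onto [38, ∞).
These images overlap. In particular σ(6) = 38 (right piece), and solving 8x − 2 = 38 on the left piece gives x = 5 < 6.
So σ(5) = σ(6) with 5 ≠ 6, and σ is not injective. This x = 5 is the requested value below 6.

5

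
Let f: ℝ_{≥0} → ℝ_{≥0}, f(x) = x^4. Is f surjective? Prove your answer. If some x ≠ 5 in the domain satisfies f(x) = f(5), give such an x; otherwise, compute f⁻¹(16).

2

For any y ∈ ℝ_{≥0}, x = y^{1/4} ∈ ℝ_{≥0} gives f(x) = y, so f is surjective.
Since x ↦ x^4 is strictly increasing on ℝ_{≥0}, it is injective there, so no x ≠ 5 in the domain has f(x) = f(5). We therefore compute f⁻¹(16) = 16^{1/4} = 2 (indeed 2^4 = 16).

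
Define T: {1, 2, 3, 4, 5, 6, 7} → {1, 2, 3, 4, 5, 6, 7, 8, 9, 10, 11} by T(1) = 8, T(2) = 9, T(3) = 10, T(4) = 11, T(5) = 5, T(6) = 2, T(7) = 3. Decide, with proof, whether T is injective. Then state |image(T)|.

7

The values T(1), …, T(7) are 8, 9, 10, 11, 5, 2, 3 — all distinct.
So T(x_1) = T(x_2) only when x_1 = x_2, and T is injective.
The image of T is {2, 3, 5, 8, 9, 10, 11}, which has 7 elements.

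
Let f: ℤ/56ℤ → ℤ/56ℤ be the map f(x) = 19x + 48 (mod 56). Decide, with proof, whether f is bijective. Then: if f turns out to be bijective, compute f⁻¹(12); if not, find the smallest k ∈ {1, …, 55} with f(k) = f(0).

4

Recall that f is injective if f(x_1) = f(x_2) implies x_1 = x_2.
If f(x_1) = f(x_2), then 19x_1 ≡ 19x_2 (mod 56). Because gcd(19, 56) = 1, we may cancel 19 to get x_1 ≡ x_2 (mod 56).
We now compute 19⁻¹ mod 56 explicitly. Euclid's algorithm: 56 = 2·19 + 18, 19 = 1·18 + 1; back-substituting gives 1 = 3·19 − 1·56, so 19⁻¹ ≡ 3 (mod 56).
For any y ∈ ℤ/56ℤ, x = 3(y − 48) mod 56 satisfies f(x) = 19·3(y − 48) + 48 ≡ y (since 19·3 ≡ 1 mod 56). So every y has a preimage.
Therefore f is bijective.
Since f is bijective, we compute f⁻¹(12): solve 19x + 48 ≡ 12 (mod 56), i.e. 19x ≡ 20 (mod 56).
Multiplying by 19⁻¹ = 3 gives x ≡ 3·20 = 60 = 1·56 + 4 ≡ 4 (mod 56).
Check: f(4) = 19·4 + 48 = 124 = 2·56 + 12 ≡ 12 (mod 56).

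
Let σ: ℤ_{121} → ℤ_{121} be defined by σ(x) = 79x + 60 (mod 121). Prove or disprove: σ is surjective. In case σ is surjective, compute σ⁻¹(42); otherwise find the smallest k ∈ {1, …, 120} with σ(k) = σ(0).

35

Recall that σ is surjective if every y in the codomain equals σ(x) for some x in the domain.
Since gcd(79, 121) = 1, 79 is invertible modulo 121. Euclid's algorithm: 121 = 1·79 + 42, 79 = 1·42 + 37, 42 = 1·37 + 5, 37 = 7·5 + 2, 5 = 2·2 + 1; back-substituting gives 1 = 72·79 − 47·121, so 79⁻¹ ≡ 72 (mod 121).
For any y ∈ ℤ_{121}, x = 72(y − 60) mod 121 satisfies σ(x) = 79·72(y − 60) + 60 ≡ y (since 79·72 ≡ 1 mod 121). So every y has a preimage.
So σ is surjective.
Since σ is surjective, we find σ⁻¹(42): we need 79x ≡ 42 − 60 ≡ 103 (mod 121). Using 79⁻¹ = 72: x ≡ 72·103 = 7416 = 61·121 + 35, so x = 35.
Check: σ(35) = 79·35 + 60 = 2825 = 23·121 + 42 ≡ 42 (mod 121).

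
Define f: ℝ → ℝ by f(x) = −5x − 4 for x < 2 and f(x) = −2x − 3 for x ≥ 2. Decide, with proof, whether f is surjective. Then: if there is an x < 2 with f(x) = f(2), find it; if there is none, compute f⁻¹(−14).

Both pieces are strictly decreasing (slopes −5 and −2), so each is injective on its own interval.
The left piece maps (−∞, 2) onto (−14, ∞); the right piece maps [2, ∞) onto (−∞, −7].
The union (−14, ∞) ∪ (−∞, −7] covers ℝ, so f is surjective.
For the follow-up: the images overlap, so an x < 2 with f(x) = f(2) exists. f(2) = −7; solving −5x − 4 = −7 for x < 2 gives x = (−7 + 4)/(−5) = 3/5.

3/5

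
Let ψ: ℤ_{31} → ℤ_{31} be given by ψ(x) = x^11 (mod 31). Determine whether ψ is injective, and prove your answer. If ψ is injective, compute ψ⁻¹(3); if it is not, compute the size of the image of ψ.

Since 31 is prime, the nonzero elements of ℤ_{31} form a cyclic group of order 30.
As gcd(11, 30) = 1, raising to the 11th power is a bijection on this group: if u^11 ≡ v^11 then (uv^{−1})^11 = 1, and the only element of order dividing gcd(11, 30) = 1 is 1, so u = v.
With ψ(0) = 0 this makes ψ injective on all of ℤ_{31}, hence bijective (finite equal-size domain and codomain). In particular ψ is injective.
Since ψ is injective, we find the preimage of 3. The inverse of x ↦ x^11 on (ℤ_{31})^× is x ↦ x^11, because 11·11 = 121 = 4·30 + 1 ≡ 1 (mod 30) and x^{30} = 1 for x ≠ 0 (Fermat). So ψ⁻¹(3) = 3^11 mod 31.
Repeated squaring mod 31: 3^1 ≡ 3, 3^2 ≡ 3² = 9, 3^4 ≡ 9² = 81 ≡ 19, 3^8 ≡ 19² = 361 ≡ 20. Since 11 = 8 + 2 + 1, 3^11 ≡ 20·9·3: 20·9 = 180 ≡ 25, then 25·3 = 75 ≡ 13. So 3^11 ≡ 13 (mod 31).
Hence ψ⁻¹(3) = 13.

13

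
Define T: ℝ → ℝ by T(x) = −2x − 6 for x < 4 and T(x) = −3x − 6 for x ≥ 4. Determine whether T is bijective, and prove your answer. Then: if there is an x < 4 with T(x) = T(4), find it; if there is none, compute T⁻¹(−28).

Both pieces are strictly decreasing (slopes −2 and −3), so each is injective on its own interval.
The left piece maps (−∞, 4) onto (−14, ∞); the right piece maps [4, ∞) onto (−∞, −18].
The images leave a gap (−14 has no preimage), so T is not surjective, hence not bijective.
Because the two images are disjoint, no x < 4 has T(x) = T(4), so we compute T⁻¹(−28): −28 lies in (−∞, −18], so solve −3x − 6 = −28: x = (−28 + 6)/(−3) = 22/3.

22/3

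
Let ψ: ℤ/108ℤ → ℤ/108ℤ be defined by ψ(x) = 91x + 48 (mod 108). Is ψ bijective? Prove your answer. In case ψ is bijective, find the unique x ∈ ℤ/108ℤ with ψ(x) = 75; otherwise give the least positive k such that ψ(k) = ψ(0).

By definition, ψ is injective if ψ(s) = ψ(t) implies s = t.
Suppose ψ(s) = ψ(t) in ℤ/108ℤ. Then 91s + 48 ≡ 91t + 48 (mod 108), so 91(s − t) ≡ 0 (mod 108).
Since gcd(91, 108) = 1, 91 is invertible modulo 108, hence s − t ≡ 0 (mod 108), i.e. s = t.
We now compute 91⁻¹ mod 108 explicitly. Euclid's algorithm: 108 = 1·91 + 17, 91 = 5·17 + 6, 17 = 2·6 + 5, 6 = 1·5 + 1; back-substituting gives 1 = 19·91 − 16·108, so 91⁻¹ ≡ 19 (mod 108).
Then y ↦ 19(y − 48) is a two-sided inverse to ψ, so every y ∈ ℤ/108ℤ has a preimage.
Thus ψ is bijective.
Since ψ is bijective, we compute ψ⁻¹(75): solve 91x + 48 ≡ 75 (mod 108), i.e. 91x ≡ 27 (mod 108).
Multiplying by 91⁻¹ = 19 gives x ≡ 19·27 = 513 = 4·108 + 81 ≡ 81 (mod 108).
Check: ψ(81) = 91·81 + 48 = 7419 = 68·108 + 75 ≡ 75 (mod 108).

81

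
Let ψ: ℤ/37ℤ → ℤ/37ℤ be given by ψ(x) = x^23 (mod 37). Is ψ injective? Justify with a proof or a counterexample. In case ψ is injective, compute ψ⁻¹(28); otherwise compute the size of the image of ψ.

30

Since 37 is prime, the nonzero elements of ℤ/37ℤ form a cyclic group of order 36.
As gcd(23, 36) = 1, raising to the 23rd power is a bijection on this group: if x_1^23 ≡ x_2^23 then (x_1x_2^{−1})^23 = 1, and the only element of order dividing gcd(23, 36) = 1 is 1, so x_1 = x_2.
With ψ(0) = 0 this makes ψ injective on all of ℤ/37ℤ, hence bijective (finite equal-size domain and codomain). In particular ψ is injective.
Since ψ is injective, we find the preimage of 28. The inverse of x ↦ x^23 on (ℤ/37ℤ)^× is x ↦ x^11, because 23·11 = 253 = 7·36 + 1 ≡ 1 (mod 36) and x^{36} = 1 for x ≠ 0 (Fermat). So ψ⁻¹(28) = 28^11 mod 37.
Repeated squaring mod 37: 28^1 ≡ 28, 28^2 ≡ 28² = 784 ≡ 7, 28^4 ≡ 7² = 49 ≡ 12, 28^8 ≡ 12² = 144 ≡ 33. Since 11 = 8 + 2 + 1, 28^11 ≡ 33·7·28: 33·7 = 231 ≡ 9, then 9·28 = 252 ≡ 30. So 28^11 ≡ 30 (mod 37).
Hence ψ⁻¹(28) = 30.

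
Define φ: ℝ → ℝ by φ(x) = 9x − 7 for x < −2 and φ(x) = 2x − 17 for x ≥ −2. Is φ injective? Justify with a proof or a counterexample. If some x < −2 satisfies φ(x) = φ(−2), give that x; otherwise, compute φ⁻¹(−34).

-3

Both pieces are strictly increasing (slopes 9 and 2), so each is injective on its own interval.
The left piece maps (−∞, −2) onto (−∞, −25); the right piece maps [−2, ∞) onto [−21, ∞).
These images are disjoint, so no value is attained by both pieces. Thus φ is injective.
Because the two images are disjoint, no x < −2 has φ(x) = φ(−2), so we compute φ⁻¹(−34): −34 lies in (−∞, −25), so solve 9x − 7 = −34: x = (−34 + 7)/9 = −3.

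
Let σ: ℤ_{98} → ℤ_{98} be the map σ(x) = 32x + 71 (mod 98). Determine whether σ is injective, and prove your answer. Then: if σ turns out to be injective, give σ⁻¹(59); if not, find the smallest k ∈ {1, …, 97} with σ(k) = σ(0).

By definition, σ is injective if σ(u) = σ(v) implies u = v.
We have gcd(32, 98) = 2 > 1. Taking u = 0 and v = 49: σ(0) = 71 and σ(49) = 32·49 + 71 = 1639 ≡ 71 (mod 98).
So σ(0) = σ(49) while 0 ≠ 49, thus σ is not injective.
Since σ is not injective, we find the least positive k with σ(k) = σ(0): this means 32k ≡ 0 (mod 98), i.e. 98 ∣ 32k. Since gcd(32, 98) = 2, dividing through by 2 this holds exactly when 49 ∣ 16k, and as gcd(16, 49) = 1, exactly when 49 ∣ k.
The smallest positive such k is 49.

49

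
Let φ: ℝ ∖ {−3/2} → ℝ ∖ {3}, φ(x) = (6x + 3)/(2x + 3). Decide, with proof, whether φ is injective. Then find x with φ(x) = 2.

3/2

Suppose φ(x_1) = φ(x_2). Cross-multiplying: (6x_1 + 3)(2x_2 + 3) = (6x_2 + 3)(2x_1 + 3).
Expanding both sides and cancelling the symmetric terms leaves 12·(x_1 − x_2) = 0. Since 12 ≠ 0, x_1 = x_2. So φ is injective.
Solving φ(x) = 2: cross-multiplying gives 6x + 3 = 2(2x + 3), which rearranges to 2x = 3, so x = 3/2.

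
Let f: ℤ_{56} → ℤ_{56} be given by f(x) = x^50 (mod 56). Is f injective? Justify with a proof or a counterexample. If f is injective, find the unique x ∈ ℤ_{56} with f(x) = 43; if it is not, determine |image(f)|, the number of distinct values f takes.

8

f(6): Repeated squaring mod 56: 6^1 ≡ 6, 6^2 ≡ 6² = 36, 6^4 ≡ 36² = 1296 ≡ 8, 6^8 ≡ 8² = 64 ≡ 8, 6^16 ≡ 8² = 64 ≡ 8, 6^32 ≡ 8² = 64 ≡ 8. Since 50 = 32 + 16 + 2, 6^50 ≡ 8·8·36: 8·8 = 64 ≡ 8, then 8·36 = 288 ≡ 8. So 6^50 ≡ 8 (mod 56).
f(8): Repeated squaring mod 56: 8^1 ≡ 8, 8^2 ≡ 8² = 64 ≡ 8, 8^4 ≡ 8² = 64 ≡ 8, 8^8 ≡ 8² = 64 ≡ 8, 8^16 ≡ 8² = 64 ≡ 8, 8^32 ≡ 8² = 64 ≡ 8. Since 50 = 32 + 16 + 2, 8^50 ≡ 8·8·8: 8·8 = 64 ≡ 8, then 8·8 = 64 ≡ 8. So 8^50 ≡ 8 (mod 56).
So f(6) = f(8) = 8 while 6 ≠ 8, thus f is not injective.
Since f is not injective, we determine |image(f)|. Computing x^50 mod 56 for each x (by repeated squaring, reducing mod 56 at every step), the values f(0), f(1), …, f(55) are: 0, 1, 32, 9, 16, 25, 8, 49, 8, 25, 16, 9, 32, 1, 0, 1, 32, 9, 16, 25, 8, 49, 8, 25, 16, 9, 32, 1, 0, 1, 32, 9, 16, 25, 8, 49, 8, 25, 16, 9, 32, 1, 0, 1, 32, 9, 16, 25, 8, 49, 8, 25, 16, 9, 32, 1.
The distinct values are {0, 1, 8, 9, 16, 25, 32, 49}; there are 8 of them.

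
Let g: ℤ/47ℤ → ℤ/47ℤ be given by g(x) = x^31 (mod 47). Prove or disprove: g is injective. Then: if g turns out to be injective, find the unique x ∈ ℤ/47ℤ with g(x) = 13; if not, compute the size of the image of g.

35

Since 47 is prime, the nonzero elements of ℤ/47ℤ form a cyclic group of order 46.
As gcd(31, 46) = 1, raising to the 31st power is a bijection on this group: if x_1^31 ≡ x_2^31 then (x_1x_2^{−1})^31 = 1, and the only element of order dividing gcd(31, 46) = 1 is 1, so x_1 = x_2.
With g(0) = 0 this makes g injective on all of ℤ/47ℤ, hence bijective (finite equal-size domain and codomain). In particular g is injective.
Since g is injective, we find the preimage of 13. The inverse of x ↦ x^31 on (ℤ/47ℤ)^× is x ↦ x^3, because 31·3 = 93 = 2·46 + 1 ≡ 1 (mod 46) and x^{46} = 1 for x ≠ 0 (Fermat). So g⁻¹(13) = 13^3 mod 47.
Repeated squaring mod 47: 13^1 ≡ 13, 13^2 ≡ 13² = 169 ≡ 28. Since 3 = 2 + 1, 13^3 ≡ 28·13: 28·13 = 364 ≡ 35. So 13^3 ≡ 35 (mod 47).
Hence g⁻¹(13) = 35.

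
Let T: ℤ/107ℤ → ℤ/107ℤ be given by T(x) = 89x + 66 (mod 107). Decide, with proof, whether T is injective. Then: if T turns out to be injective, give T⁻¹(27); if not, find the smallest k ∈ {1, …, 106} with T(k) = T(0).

If T(x_1) = T(x_2), then 89x_1 ≡ 89x_2 (mod 107). Because gcd(89, 107) = 1, we may cancel 89 to get x_1 ≡ x_2 (mod 107).
Therefore T is injective.
We now compute 89⁻¹ mod 107 explicitly. Euclid's algorithm: 107 = 1·89 + 18, 89 = 4·18 + 17, 18 = 1·17 + 1; back-substituting gives 1 = 101·89 − 84·107, so 89⁻¹ ≡ 101 (mod 107).
Since T is injective, we find T⁻¹(27): we need 89x ≡ 27 − 66 ≡ 68 (mod 107). Using 89⁻¹ = 101: x ≡ 101·68 = 6868 = 64·107 + 20, so x = 20.
Check: T(20) = 89·20 + 66 = 1846 = 17·107 + 27 ≡ 27 (mod 107).

20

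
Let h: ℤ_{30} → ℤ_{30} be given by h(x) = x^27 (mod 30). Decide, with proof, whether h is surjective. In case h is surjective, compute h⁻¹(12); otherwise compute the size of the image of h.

18

Computing x^27 mod 30 for each x (by repeated squaring, reducing mod 30 at every step), the values h(0), h(1), …, h(29) are: 0, 1, 8, 27, 4, 5, 6, 13, 2, 9, 10, 11, 18, 7, 14, 15, 16, 23, 12, 19, 20, 21, 28, 17, 24, 25, 26, 3, 22, 29.
Every element of ℤ_{30} appears exactly once in this list, so h is a bijection, and in particular surjective.
Since h is surjective, we read off the preimage of 12 from the same table: h(18) = 12, so h⁻¹(12) = 18.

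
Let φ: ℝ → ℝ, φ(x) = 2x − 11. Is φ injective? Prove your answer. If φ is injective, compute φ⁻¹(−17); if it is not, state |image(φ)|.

-3

Recall: injectivity means: for all a, b in the domain, φ(a) = φ(b) implies a = b.
Suppose φ(a) = φ(b). Then 2a − 11 = 2b − 11, so 2a = 2b, therefore a = b.
Thus φ is injective.
Since φ is injective, we compute φ⁻¹(−17) = (−17 + 11)/2 = −3.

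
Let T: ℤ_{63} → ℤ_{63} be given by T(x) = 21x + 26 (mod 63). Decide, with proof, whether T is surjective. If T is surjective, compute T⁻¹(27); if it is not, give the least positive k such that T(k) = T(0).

3

Recall that surjectivity means every element of the codomain has a preimage under T.
Since gcd(21, 63) = 21, we have 21x ≡ 0 (mod 21) for all x, so T(x) ≡ 5 (mod 21).
But 0 ≢ 5 (mod 21), so 0 ∈ ℤ_{63} has no preimage. Hence T is not surjective.
Since T is not surjective, we find the least positive k with T(k) = T(0): this means 21k ≡ 0 (mod 63), i.e. 63 ∣ 21k. Since gcd(21, 63) = 21, dividing through by 21 this holds exactly when 3 ∣ k.
The smallest positive such k is 3.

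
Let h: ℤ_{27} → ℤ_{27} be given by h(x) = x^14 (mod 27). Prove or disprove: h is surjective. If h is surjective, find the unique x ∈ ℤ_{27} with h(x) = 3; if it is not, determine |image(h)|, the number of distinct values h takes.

10

h(0) = 0^14 = 0.
h(3): Repeated squaring mod 27: 3^1 ≡ 3, 3^2 ≡ 3² = 9, 3^4 ≡ 9² = 81 ≡ 0, 3^8 ≡ 0² = 0. Since 14 = 8 + 4 + 2, 3^14 ≡ 0·0·9: 0·0 = 0, then 0·9 = 0. So 3^14 ≡ 0 (mod 27).
So h(0) = h(3) = 0 while 0 ≠ 3, thus h is not injective.
A non-injective map from the 27-element set ℤ_{27} to itself takes at most 26 distinct values, so it cannot be surjective. So h is not surjective.
Since h is not surjective, we determine |image(h)|. Computing x^14 mod 27 for each x (by repeated squaring, reducing mod 27 at every step), the values h(0), h(1), …, h(26) are: 0, 1, 22, 0, 25, 7, 0, 13, 10, 0, 19, 4, 0, 16, 16, 0, 4, 19, 0, 10, 13, 0, 7, 25, 0, 22, 1.
The distinct values are {0, 1, 4, 7, 10, 13, 16, 19, 22, 25}; there are 10 of them.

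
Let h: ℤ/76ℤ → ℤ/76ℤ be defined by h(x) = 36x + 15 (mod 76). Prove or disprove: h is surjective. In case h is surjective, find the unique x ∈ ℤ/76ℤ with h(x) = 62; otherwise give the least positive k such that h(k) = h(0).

By definition, h is surjective if every y in the codomain equals h(x) for some x in the domain.
Since gcd(36, 76) = 4, we have 36x ≡ 0 (mod 4) for all x, so h(x) ≡ 3 (mod 4).
But 0 ≢ 3 (mod 4), so 0 ∈ ℤ/76ℤ has no preimage. Therefore h is not surjective.
Since h is not surjective, we find the least positive k with h(k) = h(0): this means 36k ≡ 0 (mod 76), i.e. 76 ∣ 36k. Since gcd(36, 76) = 4, dividing through by 4 this holds exactly when 19 ∣ 9k, and as gcd(9, 19) = 1, exactly when 19 ∣ k.
The smallest positive such k is 19.

19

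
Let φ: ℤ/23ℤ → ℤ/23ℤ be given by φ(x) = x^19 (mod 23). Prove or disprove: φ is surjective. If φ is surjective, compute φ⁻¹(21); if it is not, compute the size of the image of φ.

Since 23 is prime, the nonzero elements of ℤ/23ℤ form a cyclic group of order 22.
As gcd(19, 22) = 1, raising to the 19th power is a bijection on this group: if s^19 ≡ t^19 then (st^{−1})^19 = 1, and the only element of order dividing gcd(19, 22) = 1 is 1, so s = t.
With φ(0) = 0 this makes φ injective on all of ℤ/23ℤ, hence bijective (finite equal-size domain and codomain). In particular φ is surjective.
Since φ is surjective, we find the preimage of 21. The inverse of x ↦ x^19 on (ℤ/23ℤ)^× is x ↦ x^7, because 19·7 = 133 = 6·22 + 1 ≡ 1 (mod 22) and x^{22} = 1 for x ≠ 0 (Fermat). So φ⁻¹(21) = 21^7 mod 23.
Repeated squaring mod 23: 21^1 ≡ 21, 21^2 ≡ 21² = 441 ≡ 4, 21^4 ≡ 4² = 16. Since 7 = 4 + 2 + 1, 21^7 ≡ 16·4·21: 16·4 = 64 ≡ 18, then 18·21 = 378 ≡ 10. So 21^7 ≡ 10 (mod 23).
Hence φ⁻¹(21) = 10.

10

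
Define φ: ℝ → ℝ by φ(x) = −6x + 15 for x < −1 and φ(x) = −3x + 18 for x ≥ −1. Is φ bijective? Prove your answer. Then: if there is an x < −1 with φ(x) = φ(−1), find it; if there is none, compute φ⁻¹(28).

Both pieces are strictly decreasing (slopes −6 and −3), so each is injective on its own interval.
The left piece maps (−∞, −1) onto (21, ∞); the right piece maps [−1, ∞) onto (−∞, 21].
Since 21 = 21, the images partition ℝ: φ is injective and surjective, hence bijective.
Because the two images are disjoint, no x < −1 has φ(x) = φ(−1), so we compute φ⁻¹(28): 28 lies in (21, ∞), so solve −6x + 15 = 28: x = (28 − 15)/(−6) = −13/6.

-13/6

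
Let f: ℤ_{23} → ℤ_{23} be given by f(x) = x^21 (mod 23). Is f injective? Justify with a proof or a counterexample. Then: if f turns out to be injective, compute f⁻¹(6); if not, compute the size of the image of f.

4

Since 23 is prime, the nonzero elements of ℤ_{23} form a cyclic group of order 22.
As gcd(21, 22) = 1, raising to the 21st power is a bijection on this group: if a^21 ≡ b^21 then (ab^{−1})^21 = 1, and the only element of order dividing gcd(21, 22) = 1 is 1, so a = b.
With f(0) = 0 this makes f injective on all of ℤ_{23}, hence bijective (finite equal-size domain and codomain). In particular f is injective.
Since f is injective, we find the preimage of 6. The inverse of x ↦ x^21 on (ℤ_{23})^× is x ↦ x^21, because 21·21 = 441 = 20·22 + 1 ≡ 1 (mod 22) and x^{22} = 1 for x ≠ 0 (Fermat). So f⁻¹(6) = 6^21 mod 23.
Repeated squaring mod 23: 6^1 ≡ 6, 6^2 ≡ 6² = 36 ≡ 13, 6^4 ≡ 13² = 169 ≡ 8, 6^8 ≡ 8² = 64 ≡ 18, 6^16 ≡ 18² = 324 ≡ 2. Since 21 = 16 + 4 + 1, 6^21 ≡ 2·8·6: 2·8 = 16, then 16·6 = 96 ≡ 4. So 6^21 ≡ 4 (mod 23).
Hence f⁻¹(6) = 4.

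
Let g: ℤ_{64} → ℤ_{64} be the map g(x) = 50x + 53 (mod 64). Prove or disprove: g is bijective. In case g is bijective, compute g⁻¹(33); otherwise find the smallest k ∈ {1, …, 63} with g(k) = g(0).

32

Recall: g is injective if g(a) = g(b) implies a = b.
We have gcd(50, 64) = 2 > 1. Taking a = 0 and b = 32: g(0) = 53 and g(32) = 50·32 + 53 = 1653 ≡ 53 (mod 64).
So g(0) = g(32) while 0 ≠ 32, thus g is not injective, hence not bijective.
Since g is not bijective, we find the least positive k with g(k) = g(0): this means 50k ≡ 0 (mod 64), i.e. 64 ∣ 50k. Since gcd(50, 64) = 2, dividing through by 2 this holds exactly when 32 ∣ 25k, and as gcd(25, 32) = 1, exactly when 32 ∣ k.
The smallest positive such k is 32.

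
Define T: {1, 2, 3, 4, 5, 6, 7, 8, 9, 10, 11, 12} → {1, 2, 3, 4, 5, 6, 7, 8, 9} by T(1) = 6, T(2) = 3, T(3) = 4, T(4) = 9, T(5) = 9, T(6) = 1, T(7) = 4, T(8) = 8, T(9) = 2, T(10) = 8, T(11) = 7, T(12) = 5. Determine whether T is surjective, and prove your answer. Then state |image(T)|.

Every element of the codomain has a preimage: 1 = T(6), 2 = T(9), 3 = T(2), 4 = T(3), 5 = T(12), 6 = T(1), 7 = T(11), 8 = T(8), 9 = T(4).
So T is surjective.
The image of T is {1, 2, 3, 4, 5, 6, 7, 8, 9}, which has 9 elements.

9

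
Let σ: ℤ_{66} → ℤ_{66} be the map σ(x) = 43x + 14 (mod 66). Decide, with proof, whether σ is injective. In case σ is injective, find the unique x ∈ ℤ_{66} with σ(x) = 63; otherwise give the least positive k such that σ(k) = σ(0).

61

Suppose σ(s) = σ(t) in ℤ_{66}. Then 43s + 14 ≡ 43t + 14 (mod 66), therefore 43(s − t) ≡ 0 (mod 66).
Since gcd(43, 66) = 1, 43 is invertible modulo 66, so s − t ≡ 0 (mod 66), i.e. s = t.
So σ is injective.
We now compute 43⁻¹ mod 66 explicitly. Euclid's algorithm: 66 = 1·43 + 23, 43 = 1·23 + 20, 23 = 1·20 + 3, 20 = 6·3 + 2, 3 = 1·2 + 1; back-substituting gives 1 = 43·43 − 28·66, so 43⁻¹ ≡ 43 (mod 66).
Since σ is injective, we find σ⁻¹(63): we need 43x ≡ 63 − 14 ≡ 49 (mod 66). Using 43⁻¹ = 43: x ≡ 43·49 = 2107 = 31·66 + 61, so x = 61.
Check: σ(61) = 43·61 + 14 = 2637 = 39·66 + 63 ≡ 63 (mod 66).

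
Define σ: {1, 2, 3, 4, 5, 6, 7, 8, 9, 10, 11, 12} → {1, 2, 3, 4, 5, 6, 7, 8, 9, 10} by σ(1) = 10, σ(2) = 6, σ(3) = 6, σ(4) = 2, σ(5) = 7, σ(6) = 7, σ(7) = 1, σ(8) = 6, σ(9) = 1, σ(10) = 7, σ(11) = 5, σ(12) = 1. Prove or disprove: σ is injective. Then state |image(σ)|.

6

σ(2) = 6 = σ(3) with 2 ≠ 3, so σ is not injective.
The image of σ is {1, 2, 5, 6, 7, 10}, which has 6 elements.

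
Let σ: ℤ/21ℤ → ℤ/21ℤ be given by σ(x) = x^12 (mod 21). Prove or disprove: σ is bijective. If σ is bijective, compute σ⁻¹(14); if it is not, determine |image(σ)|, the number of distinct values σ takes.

4

σ(1) = 1^12 = 1.
σ(2): Repeated squaring mod 21: 2^1 ≡ 2, 2^2 ≡ 2² = 4, 2^4 ≡ 4² = 16, 2^8 ≡ 16² = 256 ≡ 4. Since 12 = 8 + 4, 2^12 ≡ 4·16: 4·16 = 64 ≡ 1. So 2^12 ≡ 1 (mod 21).
So σ(1) = σ(2) = 1 while 1 ≠ 2, hence σ is not injective, hence not bijective.
Since σ is not bijective, we determine |image(σ)|. Computing x^12 mod 21 for each x (by repeated squaring, reducing mod 21 at every step), the values σ(0), σ(1), …, σ(20) are: 0, 1, 1, 15, 1, 1, 15, 7, 1, 15, 1, 1, 15, 1, 7, 15, 1, 1, 15, 1, 1.
The distinct values are {0, 1, 7, 15}; there are 4 of them.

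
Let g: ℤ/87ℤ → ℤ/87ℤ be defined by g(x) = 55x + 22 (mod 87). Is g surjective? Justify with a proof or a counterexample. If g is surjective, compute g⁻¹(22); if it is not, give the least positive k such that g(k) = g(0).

0

Since gcd(55, 87) = 1, 55 is invertible modulo 87. Euclid's algorithm: 87 = 1·55 + 32, 55 = 1·32 + 23, 32 = 1·23 + 9, 23 = 2·9 + 5, 9 = 1·5 + 4, 5 = 1·4 + 1; back-substituting gives 1 = 19·55 − 12·87, so 55⁻¹ ≡ 19 (mod 87).
Then y ↦ 19(y − 22) is a two-sided inverse to g, so every y ∈ ℤ/87ℤ has a preimage.
So g is surjective.
Since g is surjective, we compute g⁻¹(22): solve 55x + 22 ≡ 22 (mod 87), i.e. 55x ≡ 0 (mod 87).
Multiplying by 55⁻¹ = 19 gives x ≡ 19·0 = 0 ≡ 0 (mod 87).
Check: g(0) = 55·0 + 22 = 22 ≡ 22 (mod 87).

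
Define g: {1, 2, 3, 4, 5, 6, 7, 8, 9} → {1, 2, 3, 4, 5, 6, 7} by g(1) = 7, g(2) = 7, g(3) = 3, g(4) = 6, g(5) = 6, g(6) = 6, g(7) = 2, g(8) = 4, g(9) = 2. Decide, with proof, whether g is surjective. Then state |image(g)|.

5

No element maps to 1, so g is not surjective.
The image of g is {2, 3, 4, 6, 7}, which has 5 elements.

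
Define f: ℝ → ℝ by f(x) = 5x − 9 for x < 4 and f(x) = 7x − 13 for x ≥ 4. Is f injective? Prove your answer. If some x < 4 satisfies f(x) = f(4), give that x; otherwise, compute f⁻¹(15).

4

Both pieces are strictly increasing (slopes 5 and 7), so each is injective on its own interval.
The left piece maps (−∞, 4) onto (−∞, 11); the right piece maps [4, ∞) onto [15, ∞).
These images are disjoint, so no value is attained by both pieces. Thus f is injective.
Because the two images are disjoint, no x < 4 has f(x) = f(4), so we compute f⁻¹(15): 15 lies in [15, ∞), so solve 7x − 13 = 15: x = (15 + 13)/7 = 4.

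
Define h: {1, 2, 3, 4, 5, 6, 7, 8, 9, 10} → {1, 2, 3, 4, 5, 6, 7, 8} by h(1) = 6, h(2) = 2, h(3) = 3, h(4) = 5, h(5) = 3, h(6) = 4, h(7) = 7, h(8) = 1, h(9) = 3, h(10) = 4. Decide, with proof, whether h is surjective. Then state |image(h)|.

7

No element maps to 8, so h is not surjective.
The image of h is {1, 2, 3, 4, 5, 6, 7}, which has 7 elements.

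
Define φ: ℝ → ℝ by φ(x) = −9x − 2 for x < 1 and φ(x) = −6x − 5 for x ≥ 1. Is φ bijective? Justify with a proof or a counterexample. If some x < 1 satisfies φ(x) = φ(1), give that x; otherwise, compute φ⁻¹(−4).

Both pieces are strictly decreasing (slopes −9 and −6), so each is injective on its own interval.
The left piece maps (−∞, 1) onto (−11, ∞); the right piece maps [1, ∞) onto (−∞, −11].
Since −11 = −11, the images partition ℝ: φ is injective and surjective, hence bijective.
Because the two images are disjoint, no x < 1 has φ(x) = φ(1), so we compute φ⁻¹(−4): −4 lies in (−11, ∞), so solve −9x − 2 = −4: x = (−4 + 2)/(−9) = 2/9.

2/9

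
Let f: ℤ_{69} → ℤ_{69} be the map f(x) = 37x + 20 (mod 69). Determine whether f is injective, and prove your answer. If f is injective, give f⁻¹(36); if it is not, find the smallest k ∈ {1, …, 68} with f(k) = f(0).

If f(u) = f(v), then 37u ≡ 37v (mod 69). Because gcd(37, 69) = 1, we may cancel 37 to get u ≡ v (mod 69).
So f is injective.
We now compute 37⁻¹ mod 69 explicitly. Euclid's algorithm: 69 = 1·37 + 32, 37 = 1·32 + 5, 32 = 6·5 + 2, 5 = 2·2 + 1; back-substituting gives 1 = 28·37 − 15·69, so 37⁻¹ ≡ 28 (mod 69).
Since f is injective, we find f⁻¹(36): we need 37x ≡ 36 − 20 ≡ 16 (mod 69). Using 37⁻¹ = 28: x ≡ 28·16 = 448 = 6·69 + 34, so x = 34.
Check: f(34) = 37·34 + 20 = 1278 = 18·69 + 36 ≡ 36 (mod 69).

34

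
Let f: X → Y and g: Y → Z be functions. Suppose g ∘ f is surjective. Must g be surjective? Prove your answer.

surjective

Let c ∈ Z. Since g ∘ f is surjective, some a ∈ X has g(f(a)) = c. Then b = f(a) ∈ Y satisfies g(b) = c. So g is surjective.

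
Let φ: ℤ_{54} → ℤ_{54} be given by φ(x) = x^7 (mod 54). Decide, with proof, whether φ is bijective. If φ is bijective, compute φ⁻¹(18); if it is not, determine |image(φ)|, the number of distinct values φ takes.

φ(0) = 0^7 = 0.
φ(6): Repeated squaring mod 54: 6^1 ≡ 6, 6^2 ≡ 6² = 36, 6^4 ≡ 36² = 1296 ≡ 0. Since 7 = 4 + 2 + 1, 6^7 ≡ 0·36·6: 0·36 = 0, then 0·6 = 0. So 6^7 ≡ 0 (mod 54).
So φ(0) = φ(6) = 0 while 0 ≠ 6, thus φ is not injective, hence not bijective.
Since φ is not bijective, we determine |image(φ)|. Computing x^7 mod 54 for each x (by repeated squaring, reducing mod 54 at every step), the values φ(0), φ(1), …, φ(53) are: 0, 1, 20, 27, 22, 41, 0, 43, 8, 27, 10, 29, 0, 31, 50, 27, 52, 17, 0, 19, 38, 27, 40, 5, 0, 7, 26, 27, 28, 47, 0, 49, 14, 27, 16, 35, 0, 37, 2, 27, 4, 23, 0, 25, 44, 27, 46, 11, 0, 13, 32, 27, 34, 53.
The distinct values are {0, 1, 2, 4, 5, 7, 8, 10, 11, 13, 14, 16, 17, 19, 20, 22, 23, 25, 26, 27, 28, 29, 31, 32, 34, 35, 37, 38, 40, 41, 43, 44, 46, 47, 49, 50, 52, 53}; there are 38 of them.

38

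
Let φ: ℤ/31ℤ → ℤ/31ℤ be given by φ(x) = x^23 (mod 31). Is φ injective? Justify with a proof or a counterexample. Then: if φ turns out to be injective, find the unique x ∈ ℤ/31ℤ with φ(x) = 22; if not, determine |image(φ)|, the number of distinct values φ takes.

12

Since 31 is prime, the nonzero elements of ℤ/31ℤ form a cyclic group of order 30.
As gcd(23, 30) = 1, raising to the 23rd power is a bijection on this group: if a^23 ≡ b^23 then (ab^{−1})^23 = 1, and the only element of order dividing gcd(23, 30) = 1 is 1, so a = b.
With φ(0) = 0 this makes φ injective on all of ℤ/31ℤ, hence bijective (finite equal-size domain and codomain). In particular φ is injective.
Since φ is injective, we find the preimage of 22. The inverse of x ↦ x^23 on (ℤ/31ℤ)^× is x ↦ x^17, because 23·17 = 391 = 13·30 + 1 ≡ 1 (mod 30) and x^{30} = 1 for x ≠ 0 (Fermat). So φ⁻¹(22) = 22^17 mod 31.
Repeated squaring mod 31: 22^1 ≡ 22, 22^2 ≡ 22² = 484 ≡ 19, 22^4 ≡ 19² = 361 ≡ 20, 22^8 ≡ 20² = 400 ≡ 28, 22^16 ≡ 28² = 784 ≡ 9. Since 17 = 16 + 1, 22^17 ≡ 9·22: 9·22 = 198 ≡ 12. So 22^17 ≡ 12 (mod 31).
Hence φ⁻¹(22) = 12.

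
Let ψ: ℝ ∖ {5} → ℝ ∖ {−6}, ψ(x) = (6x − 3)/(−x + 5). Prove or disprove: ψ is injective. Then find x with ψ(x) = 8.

43/14

Suppose ψ(x_1) = ψ(x_2). Cross-multiplying: (6x_1 − 3)(−x_2 + 5) = (6x_2 − 3)(−x_1 + 5).
Expanding both sides and cancelling the symmetric terms leaves 27·(x_1 − x_2) = 0. Since 27 ≠ 0, x_1 = x_2. So ψ is injective.
Solving ψ(x) = 8: cross-multiplying gives 6x − 3 = 8(−x + 5), which rearranges to 14x = 43, so x = 43/14.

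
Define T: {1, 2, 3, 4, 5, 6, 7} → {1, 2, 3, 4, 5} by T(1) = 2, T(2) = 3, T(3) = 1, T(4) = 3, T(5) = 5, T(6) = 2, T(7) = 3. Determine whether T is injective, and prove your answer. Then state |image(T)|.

4

T(2) = 3 = T(4) with 2 ≠ 4, so T is not injective.
The image of T is {1, 2, 3, 5}, which has 4 elements.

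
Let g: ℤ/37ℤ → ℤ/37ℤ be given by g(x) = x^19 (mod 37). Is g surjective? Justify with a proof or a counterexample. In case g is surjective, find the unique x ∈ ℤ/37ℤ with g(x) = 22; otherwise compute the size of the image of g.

15

Since 37 is prime, the nonzero elements of ℤ/37ℤ form a cyclic group of order 36.
As gcd(19, 36) = 1, raising to the 19th power is a bijection on this group: if s^19 ≡ t^19 then (st^{−1})^19 = 1, and the only element of order dividing gcd(19, 36) = 1 is 1, so s = t.
With g(0) = 0 this makes g injective on all of ℤ/37ℤ, hence bijective (finite equal-size domain and codomain). In particular g is surjective.
Since g is surjective, we find the preimage of 22. The inverse of x ↦ x^19 on (ℤ/37ℤ)^× is x ↦ x^19, because 19·19 = 361 = 10·36 + 1 ≡ 1 (mod 36) and x^{36} = 1 for x ≠ 0 (Fermat). So g⁻¹(22) = 22^19 mod 37.
Repeated squaring mod 37: 22^1 ≡ 22, 22^2 ≡ 22² = 484 ≡ 3, 22^4 ≡ 3² = 9, 22^8 ≡ 9² = 81 ≡ 7, 22^16 ≡ 7² = 49 ≡ 12. Since 19 = 16 + 2 + 1, 22^19 ≡ 12·3·22: 12·3 = 36, then 36·22 = 792 ≡ 15. So 22^19 ≡ 15 (mod 37).
Hence g⁻¹(22) = 15.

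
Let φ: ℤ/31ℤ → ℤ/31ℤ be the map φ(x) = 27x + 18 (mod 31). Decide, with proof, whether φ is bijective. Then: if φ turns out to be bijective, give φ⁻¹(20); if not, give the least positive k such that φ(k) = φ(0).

Suppose φ(u) = φ(v) in ℤ/31ℤ. Then 27u + 18 ≡ 27v + 18 (mod 31), thus 27(u − v) ≡ 0 (mod 31).
Since gcd(27, 31) = 1, 27 is invertible modulo 31, therefore u − v ≡ 0 (mod 31), i.e. u = v.
We now compute 27⁻¹ mod 31 explicitly. Euclid's algorithm: 31 = 1·27 + 4, 27 = 6·4 + 3, 4 = 1·3 + 1; back-substituting gives 1 = 23·27 − 20·31, so 27⁻¹ ≡ 23 (mod 31).
For any y ∈ ℤ/31ℤ, x = 23(y − 18) mod 31 satisfies φ(x) = 27·23(y − 18) + 18 ≡ y (since 27·23 ≡ 1 mod 31). So every y has a preimage.
Therefore φ is bijective.
Since φ is bijective, we find φ⁻¹(20): we need 27x ≡ 20 − 18 ≡ 2 (mod 31). Using 27⁻¹ = 23: x ≡ 23·2 = 46 = 1·31 + 15, so x = 15.
Check: φ(15) = 27·15 + 18 = 423 = 13·31 + 20 ≡ 20 (mod 31).

15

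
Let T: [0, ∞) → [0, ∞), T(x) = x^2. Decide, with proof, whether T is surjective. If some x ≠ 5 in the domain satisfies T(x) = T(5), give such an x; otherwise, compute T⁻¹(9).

3

For any y ∈ [0, ∞), x = y^{1/2} ∈ [0, ∞) gives T(x) = y, so T is surjective.
Since x ↦ x^2 is strictly increasing on [0, ∞), it is injective there, so no x ≠ 5 in the domain has T(x) = T(5). We therefore compute T⁻¹(9) = 9^{1/2} = 3 (indeed 3^2 = 9).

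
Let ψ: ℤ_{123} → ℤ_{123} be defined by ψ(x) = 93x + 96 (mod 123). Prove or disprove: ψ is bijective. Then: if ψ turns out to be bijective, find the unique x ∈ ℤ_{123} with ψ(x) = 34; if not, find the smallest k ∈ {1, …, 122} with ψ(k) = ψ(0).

We have gcd(93, 123) = 3 > 1. Taking x_1 = 0 and x_2 = 41: ψ(0) = 96 and ψ(41) = 93·41 + 96 = 3909 ≡ 96 (mod 123).
So ψ(0) = ψ(41) while 0 ≠ 41, therefore ψ is not injective, hence not bijective.
Since ψ is not bijective, we find the least positive k with ψ(k) = ψ(0): this means 93k ≡ 0 (mod 123), i.e. 123 ∣ 93k. Since gcd(93, 123) = 3, dividing through by 3 this holds exactly when 41 ∣ 31k, and as gcd(31, 41) = 1, exactly when 41 ∣ k.
The smallest positive such k is 41.

41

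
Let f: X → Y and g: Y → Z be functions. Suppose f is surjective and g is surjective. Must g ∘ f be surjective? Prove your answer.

Let c ∈ Z. Since g is surjective, there is b ∈ Y with g(b) = c. Since f is surjective, there is a ∈ X with f(a) = b.
Then (g ∘ f)(a) = g(b) = c. So g ∘ f is surjective.

surjective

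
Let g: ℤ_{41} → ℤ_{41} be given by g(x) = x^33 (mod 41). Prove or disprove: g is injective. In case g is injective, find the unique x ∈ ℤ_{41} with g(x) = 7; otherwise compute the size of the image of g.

Since 41 is prime, the nonzero elements of ℤ_{41} form a cyclic group of order 40.
As gcd(33, 40) = 1, raising to the 33rd power is a bijection on this group: if u^33 ≡ v^33 then (uv^{−1})^33 = 1, and the only element of order dividing gcd(33, 40) = 1 is 1, so u = v.
With g(0) = 0 this makes g injective on all of ℤ_{41}, hence bijective (finite equal-size domain and codomain). In particular g is injective.
Since g is injective, we find the preimage of 7. The inverse of x ↦ x^33 on (ℤ_{41})^× is x ↦ x^17, because 33·17 = 561 = 14·40 + 1 ≡ 1 (mod 40) and x^{40} = 1 for x ≠ 0 (Fermat). So g⁻¹(7) = 7^17 mod 41.
Repeated squaring mod 41: 7^1 ≡ 7, 7^2 ≡ 7² = 49 ≡ 8, 7^4 ≡ 8² = 64 ≡ 23, 7^8 ≡ 23² = 529 ≡ 37, 7^16 ≡ 37² = 1369 ≡ 16. Since 17 = 16 + 1, 7^17 ≡ 16·7: 16·7 = 112 ≡ 30. So 7^17 ≡ 30 (mod 41).
Hence g⁻¹(7) = 30.

30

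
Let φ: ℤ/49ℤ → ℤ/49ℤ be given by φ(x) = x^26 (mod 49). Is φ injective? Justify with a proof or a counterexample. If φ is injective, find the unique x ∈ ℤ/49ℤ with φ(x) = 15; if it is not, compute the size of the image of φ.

22

φ(0) = 0^26 = 0.
φ(7): Repeated squaring mod 49: 7^1 ≡ 7, 7^2 ≡ 7² = 49 ≡ 0, 7^4 ≡ 0² = 0, 7^8 ≡ 0² = 0, 7^16 ≡ 0² = 0. Since 26 = 16 + 8 + 2, 7^26 ≡ 0·0·0: 0·0 = 0, then 0·0 = 0. So 7^26 ≡ 0 (mod 49).
So φ(0) = φ(7) = 0 while 0 ≠ 7, so φ is not injective.
Since φ is not injective, we determine |image(φ)|. Computing x^26 mod 49 for each x (by repeated squaring, reducing mod 49 at every step), the values φ(0), φ(1), …, φ(48) are: 0, 1, 32, 2, 44, 11, 15, 0, 36, 4, 9, 37, 39, 29, 0, 22, 25, 16, 30, 18, 43, 0, 8, 46, 23, 23, 46, 8, 0, 43, 18, 30, 16, 25, 22, 0, 29, 39, 37, 9, 4, 36, 0, 15, 11, 44, 2, 32, 1.
The distinct values are {0, 1, 2, 4, 8, 9, 11, 15, 16, 18, 22, 23, 25, 29, 30, 32, 36, 37, 39, 43, 44, 46}; there are 22 of them.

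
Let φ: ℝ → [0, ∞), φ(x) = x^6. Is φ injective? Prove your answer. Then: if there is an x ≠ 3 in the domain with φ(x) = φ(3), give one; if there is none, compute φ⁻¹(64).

-3

φ(3) = 729 = (−3)^6 = φ(−3) (since 6 is even), with 3 ≠ −3. So φ is not injective.
For the follow-up, such an x exists: taking x = −3 ∈ ℝ gives φ(−3) = 729 = φ(3) with −3 ≠ 3.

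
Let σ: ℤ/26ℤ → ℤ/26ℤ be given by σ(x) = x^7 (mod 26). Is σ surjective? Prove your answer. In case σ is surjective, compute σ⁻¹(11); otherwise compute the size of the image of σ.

15

Computing x^7 mod 26 for each x (by repeated squaring, reducing mod 26 at every step), the values σ(0), σ(1), …, σ(25) are: 0, 1, 24, 3, 4, 21, 20, 19, 18, 9, 10, 15, 12, 13, 14, 11, 16, 17, 8, 7, 6, 5, 22, 23, 2, 25.
Every element of ℤ/26ℤ appears exactly once in this list, so σ is a bijection, and in particular surjective.
Since σ is surjective, we read off the preimage of 11 from the same table: σ(15) = 11, so σ⁻¹(11) = 15.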